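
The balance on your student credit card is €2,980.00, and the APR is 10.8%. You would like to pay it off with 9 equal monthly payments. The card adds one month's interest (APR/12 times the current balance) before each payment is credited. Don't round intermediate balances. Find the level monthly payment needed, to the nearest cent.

Monthly rate r = 10.8%/12 = 0.9% = 0.009.
Level-payment amortization: P = B₀·r / (1 − (1+r)^(−n)) = 2980.00·0.009 / (1 − 1.009^(−9)).
Denominator 1 − (1+r)^(−9) = 0.0774721117.
P = 26.82 / 0.0774721117 ≈ 346.19.

€346.19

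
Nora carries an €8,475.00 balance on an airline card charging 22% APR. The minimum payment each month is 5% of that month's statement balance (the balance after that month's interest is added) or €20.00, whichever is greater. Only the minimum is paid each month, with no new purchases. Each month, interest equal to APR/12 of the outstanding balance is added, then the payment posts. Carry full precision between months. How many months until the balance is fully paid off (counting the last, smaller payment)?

118 months

Monthly rate r = 22%/12 = 1.83333% = 0.0183333.
While 5% of the post-interest balance exceeds €20.00, each month B ← (B·(1+r))·(1 − 0.05), i.e. B shrinks by the factor (1+r)·0.95 = 0.96742.
This holds for months 1–93. Entering month 94 the balance is €389.23; 5% of the post-interest balance is now below €20.00, so the flat €20.00 minimum applies from here.
From month 94 a fixed €20.00 at rate r clears €389.23 in 25 more payments. Total: 93 + 25 = 118 months.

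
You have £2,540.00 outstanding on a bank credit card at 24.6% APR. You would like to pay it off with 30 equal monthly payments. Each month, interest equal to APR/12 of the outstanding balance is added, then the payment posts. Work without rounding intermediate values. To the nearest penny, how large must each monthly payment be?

Monthly rate r = 24.6%/12 = 2.05% = 0.0205.
Level-payment amortization: P = B₀·r / (1 − (1+r)^(−n)) = 2540.00·0.0205 / (1 − 1.0205^(−30)).
Denominator 1 − (1+r)^(−30) = 0.455986436.
P = 52.07 / 0.455986436 ≈ 114.19.

£114.19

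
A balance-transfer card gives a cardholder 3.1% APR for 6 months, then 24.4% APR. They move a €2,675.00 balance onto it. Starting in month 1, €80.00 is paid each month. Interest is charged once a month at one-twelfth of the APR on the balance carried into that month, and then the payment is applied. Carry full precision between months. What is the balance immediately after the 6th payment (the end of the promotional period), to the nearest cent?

Promo months 1–6 at r₀ = 3.1%/12 = 0.00258333; months 7+ at r₁ = 24.4%/12 = 0.0203333.
After month 6: iterate B ← B·(1+r₀) − €80.00 for 6 months → €2,233.62.

€2,233.62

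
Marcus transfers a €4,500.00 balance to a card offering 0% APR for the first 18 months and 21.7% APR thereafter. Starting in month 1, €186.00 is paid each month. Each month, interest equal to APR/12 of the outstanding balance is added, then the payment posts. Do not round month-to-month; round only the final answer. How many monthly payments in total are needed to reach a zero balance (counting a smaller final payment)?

25 payments

Promo months 1–18 at r₀ = 0%/12 = 0; months 19+ at r₁ = 21.7%/12 = 0.0180833.
After month 18 (no interest yet): B = €4,500.00 − 18·€186.00 = €1,152.00.
Then at r₁ with €186.00/mo: n₂ = −ln(1 − r₁·B/P)/ln(1+r₁) ≈ 6.63 → 7 more payments.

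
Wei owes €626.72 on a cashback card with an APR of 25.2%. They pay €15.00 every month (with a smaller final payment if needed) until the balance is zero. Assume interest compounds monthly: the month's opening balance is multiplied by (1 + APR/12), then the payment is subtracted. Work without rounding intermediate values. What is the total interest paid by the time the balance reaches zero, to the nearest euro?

€888

Monthly rate r = 25.2%/12 = 2.1% = 0.021.
Payoff takes n = ⌈−ln(1 − rB₀/P)/ln(1+r)⌉ = ⌈100.993⌉ = 101 payments; the last is €14.90.
Total paid = 100·€15.00 + €14.90 = €1,514.90.
Total interest = total paid − principal = €1,514.90 − €626.72 = €888.18.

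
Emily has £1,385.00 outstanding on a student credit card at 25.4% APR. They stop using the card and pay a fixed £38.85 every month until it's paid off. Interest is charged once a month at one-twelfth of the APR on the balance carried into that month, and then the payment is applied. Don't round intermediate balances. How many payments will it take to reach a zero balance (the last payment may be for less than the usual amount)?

Monthly rate r = 25.4%/12 = 2.11667% = 0.0211667.
Recurrence: B ← B·(1+r) − £38.85.
Month 1: interest £29.32; balance after payment £1,375.47.
Month 2: interest £29.11; balance after payment £1,365.73.
Closed form: n = −ln(1 − rB₀/P)/ln(1+r) = −ln(0.24541)/ln(1.02117) ≈ 67.070, so the balance reaches zero during payment 68.

68 payments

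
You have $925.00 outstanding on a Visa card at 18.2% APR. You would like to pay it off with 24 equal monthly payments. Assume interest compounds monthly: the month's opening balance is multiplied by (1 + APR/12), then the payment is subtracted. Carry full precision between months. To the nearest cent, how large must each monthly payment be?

Monthly rate r = 18.2%/12 = 1.51667% = 0.0151667.
Level-payment amortization: P = B₀·r / (1 − (1+r)^(−n)) = 925.00·0.0151667 / (1 − 1.01517^(−24)).
Denominator 1 − (1+r)^(−24) = 0.303207253.
P = 14.0292 / 0.303207253 ≈ 46.27.

$46.27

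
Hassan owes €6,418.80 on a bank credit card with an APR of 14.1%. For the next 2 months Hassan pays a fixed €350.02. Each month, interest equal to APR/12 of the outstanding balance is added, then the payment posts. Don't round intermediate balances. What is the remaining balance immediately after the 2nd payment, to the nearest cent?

€5,866.38

Monthly rate r = 14.1%/12 = 1.175% = 0.01175.
Each month: B ← B·(1+r) − €350.02.
Month 1: interest €75.42; balance after payment €6,144.20.
Month 2: interest €72.19; balance after payment €5,866.38.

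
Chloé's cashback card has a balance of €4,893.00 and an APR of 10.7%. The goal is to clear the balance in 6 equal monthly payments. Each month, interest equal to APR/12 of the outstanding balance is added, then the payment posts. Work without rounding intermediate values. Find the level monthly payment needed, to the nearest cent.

Monthly rate r = 10.7%/12 = 0.891667% = 0.00891667.
Level-payment amortization: P = B₀·r / (1 − (1+r)^(−n)) = 4893.00·0.00891667 / (1 − 1.00892^(−6)).
Denominator 1 − (1+r)^(−6) = 0.0518692721.
P = 43.6292 / 0.0518692721 ≈ 841.14.

€841.14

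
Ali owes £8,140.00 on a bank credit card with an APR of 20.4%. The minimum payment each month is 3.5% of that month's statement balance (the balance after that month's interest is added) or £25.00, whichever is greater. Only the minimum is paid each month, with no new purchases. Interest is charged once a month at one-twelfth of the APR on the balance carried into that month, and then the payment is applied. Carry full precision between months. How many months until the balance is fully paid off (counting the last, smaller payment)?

Monthly rate r = 20.4%/12 = 1.7% = 0.017.
While 3.5% of the post-interest balance exceeds £25.00, each month B ← (B·(1+r))·(1 − 0.035), i.e. B shrinks by the factor (1+r)·0.965 = 0.9814.
This holds for months 1–131. Entering month 132 the balance is £696.22; 3.5% of the post-interest balance is now below £25.00, so the flat £25.00 minimum applies from here.
From month 132 a fixed £25.00 at rate r clears £696.22 in 39 more payments. Total: 131 + 39 = 170 months.

170 months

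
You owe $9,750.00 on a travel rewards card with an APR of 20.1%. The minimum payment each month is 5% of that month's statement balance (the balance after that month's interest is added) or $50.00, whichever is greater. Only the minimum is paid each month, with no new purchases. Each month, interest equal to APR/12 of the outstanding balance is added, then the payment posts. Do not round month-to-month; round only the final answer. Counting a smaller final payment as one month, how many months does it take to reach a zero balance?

Monthly rate r = 20.1%/12 = 1.675% = 0.01675.
While 5% of the post-interest balance exceeds $50.00, each month B ← (B·(1+r))·(1 − 0.05), i.e. B shrinks by the factor (1+r)·0.95 = 0.96591.
This holds for months 1–67. Entering month 68 the balance is $954.63; 5% of the post-interest balance is now below $50.00, so the flat $50.00 minimum applies from here.
From month 68 a fixed $50.00 at rate r clears $954.63 in 24 more payments. Total: 67 + 24 = 91 months.

91 months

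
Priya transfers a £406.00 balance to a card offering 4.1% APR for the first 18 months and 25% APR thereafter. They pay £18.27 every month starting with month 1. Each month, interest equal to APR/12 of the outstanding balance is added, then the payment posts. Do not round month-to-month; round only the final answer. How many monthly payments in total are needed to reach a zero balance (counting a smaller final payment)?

24 months

Promo months 1–18 at r₀ = 4.1%/12 = 0.00341667; months 19+ at r₁ = 25%/12 = 0.0208333.
After month 18: iterate B ← B·(1+r₀) − £18.27 for 18 months → £93.12.
Then at r₁ with £18.27/mo: n₂ = −ln(1 − r₁·B/P)/ln(1+r₁) ≈ 5.44 → 6 more payments.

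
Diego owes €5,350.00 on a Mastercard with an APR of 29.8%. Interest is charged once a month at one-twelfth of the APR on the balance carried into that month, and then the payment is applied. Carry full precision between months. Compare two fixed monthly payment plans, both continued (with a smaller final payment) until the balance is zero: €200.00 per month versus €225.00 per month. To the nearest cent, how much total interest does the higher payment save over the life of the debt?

€710.45

Monthly rate r = 29.8%/12 = 2.48333% = 0.0248333.
At €200.00/mo: n = ⌈−ln(1 − rB₀/P)/ln(1+r)⌉ = 45 payments (last €100.02); total interest = total paid − €5,350.00 = €3,550.02.
At €225.00/mo: 37 payments (last €89.57); total interest €2,839.57.
Interest saved = €3,550.02 − €2,839.57 = €710.45.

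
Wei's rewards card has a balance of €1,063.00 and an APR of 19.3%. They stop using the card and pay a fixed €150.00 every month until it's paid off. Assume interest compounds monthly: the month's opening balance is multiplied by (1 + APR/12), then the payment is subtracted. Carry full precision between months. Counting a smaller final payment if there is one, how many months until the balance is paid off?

8 months

Monthly rate r = 19.3%/12 = 1.60833% = 0.0160833.
Recurrence: B ← B·(1+r) − €150.00.
Month 1: interest €17.10; balance after payment €930.10.
Month 2: interest €14.96; balance after payment €795.06.
Closed form: n = −ln(1 − rB₀/P)/ln(1+r) = −ln(0.88602)/ln(1.01608) ≈ 7.584, so the balance reaches zero during payment 8.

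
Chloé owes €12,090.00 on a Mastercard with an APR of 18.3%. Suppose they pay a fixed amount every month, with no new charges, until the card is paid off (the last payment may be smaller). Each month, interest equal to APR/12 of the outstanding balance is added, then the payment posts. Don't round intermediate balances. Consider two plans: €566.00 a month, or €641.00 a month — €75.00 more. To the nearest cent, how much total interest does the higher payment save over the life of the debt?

€374.68

Monthly rate r = 18.3%/12 = 1.525% = 0.01525.
At €566.00/mo: n = ⌈−ln(1 − rB₀/P)/ln(1+r)⌉ = 27 payments (last €24.18); total interest = total paid − €12,090.00 = €2,650.18.
At €641.00/mo: 23 payments (last €263.50); total interest €2,275.50.
Interest saved = €2,650.18 − €2,275.50 = €374.68.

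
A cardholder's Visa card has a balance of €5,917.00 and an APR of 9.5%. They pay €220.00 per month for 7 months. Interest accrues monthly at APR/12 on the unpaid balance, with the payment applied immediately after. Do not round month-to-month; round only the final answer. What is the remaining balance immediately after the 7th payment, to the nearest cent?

Monthly rate r = 9.5%/12 = 0.791667% = 0.00791667.
Each month: B ← B·(1+r) − €220.00.
Month 1: interest €46.84; balance after payment €5,743.84.
Month 2: interest €45.47; balance after payment €5,569.32.
Month 3: interest €44.09; balance after payment €5,393.41.
Month 4: interest €42.70; balance after payment €5,216.10.
Month 5: interest €41.29; balance after payment €5,037.40.
Month 6: interest €39.88; balance after payment €4,857.28.
Month 7: interest €38.45; balance after payment €4,675.73.

€4,675.73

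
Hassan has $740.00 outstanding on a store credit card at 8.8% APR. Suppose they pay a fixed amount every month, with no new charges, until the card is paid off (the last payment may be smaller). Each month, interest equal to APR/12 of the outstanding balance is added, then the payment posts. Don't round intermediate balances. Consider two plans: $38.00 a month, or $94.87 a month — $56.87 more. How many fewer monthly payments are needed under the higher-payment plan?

13 fewer payments

Monthly rate r = 8.8%/12 = 0.733333% = 0.00733333.
At $38.00/mo: n = ⌈−ln(1 − rB₀/P)/ln(1+r)⌉ = 22 payments (last $3.41); total interest = total paid − $740.00 = $61.41.
At $94.87/mo: 9 payments (last $5.86); total interest $24.82.
Payments saved = 22 − 9 = 13.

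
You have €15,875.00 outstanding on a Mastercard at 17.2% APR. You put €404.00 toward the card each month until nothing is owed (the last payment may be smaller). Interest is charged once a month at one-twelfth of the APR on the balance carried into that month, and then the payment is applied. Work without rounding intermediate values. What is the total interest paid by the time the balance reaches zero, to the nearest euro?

€7,640

Monthly rate r = 17.2%/12 = 1.43333% = 0.0143333.
Payoff takes n = ⌈−ln(1 − rB₀/P)/ln(1+r)⌉ = ⌈58.204⌉ = 59 payments; the last is €82.74.
Total paid = 58·€404.00 + €82.74 = €23,514.74.
Total interest = total paid − principal = €23,514.74 − €15,875.00 = €7,639.74.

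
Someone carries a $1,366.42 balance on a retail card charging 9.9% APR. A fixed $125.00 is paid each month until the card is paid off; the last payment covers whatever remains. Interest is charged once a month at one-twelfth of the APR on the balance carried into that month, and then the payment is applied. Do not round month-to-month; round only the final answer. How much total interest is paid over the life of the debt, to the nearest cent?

Monthly rate r = 9.9%/12 = 0.825% = 0.00825.
Payoff takes n = ⌈−ln(1 − rB₀/P)/ln(1+r)⌉ = ⌈11.503⌉ = 12 payments; the last is $63.04.
Total paid = 11·$125.00 + $63.04 = $1,438.04.
Total interest = total paid − principal = $1,438.04 − $1,366.42 = $71.62.

$71.62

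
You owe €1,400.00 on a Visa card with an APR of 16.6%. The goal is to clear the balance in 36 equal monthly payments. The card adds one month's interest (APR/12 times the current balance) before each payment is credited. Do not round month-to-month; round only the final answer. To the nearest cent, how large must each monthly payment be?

Monthly rate r = 16.6%/12 = 1.38333% = 0.0138333.
Level-payment amortization: P = B₀·r / (1 − (1+r)^(−n)) = 1400.00·0.0138333 / (1 − 1.01383^(−36)).
Denominator 1 − (1+r)^(−36) = 0.390177251.
P = 19.3667 / 0.390177251 ≈ 49.64.

€49.64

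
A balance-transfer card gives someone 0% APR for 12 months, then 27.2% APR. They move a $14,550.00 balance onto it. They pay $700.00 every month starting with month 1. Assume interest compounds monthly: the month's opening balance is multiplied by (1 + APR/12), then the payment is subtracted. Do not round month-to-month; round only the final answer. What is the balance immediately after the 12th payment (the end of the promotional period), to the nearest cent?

$6,150.00

Promo months 1–12 at r₀ = 0%/12 = 0; months 13+ at r₁ = 27.2%/12 = 0.0226667.
After month 12 (no interest yet): B = $14,550.00 − 12·$700.00 = $6,150.00.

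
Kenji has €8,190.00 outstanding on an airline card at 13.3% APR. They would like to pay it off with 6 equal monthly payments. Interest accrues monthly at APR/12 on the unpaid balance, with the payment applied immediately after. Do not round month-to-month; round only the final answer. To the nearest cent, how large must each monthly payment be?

€1,418.44

Monthly rate r = 13.3%/12 = 1.10833% = 0.0110833.
Level-payment amortization: P = B₀·r / (1 − (1+r)^(−n)) = 8190.00·0.0110833 / (1 − 1.01108^(−6)).
Denominator 1 − (1+r)^(−6) = 0.063994737.
P = 90.7725 / 0.063994737 ≈ 1418.44.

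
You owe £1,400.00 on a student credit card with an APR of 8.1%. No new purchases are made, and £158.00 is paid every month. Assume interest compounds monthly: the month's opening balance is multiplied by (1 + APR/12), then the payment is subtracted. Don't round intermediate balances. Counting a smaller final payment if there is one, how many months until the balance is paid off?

10 payments

Monthly rate r = 8.1%/12 = 0.675% = 0.00675.
Recurrence: B ← B·(1+r) − £158.00.
Month 1: interest £9.45; balance after payment £1,251.45.
Month 2: interest £8.45; balance after payment £1,101.90.
Closed form: n = −ln(1 − rB₀/P)/ln(1+r) = −ln(0.94019)/ln(1.00675) ≈ 9.168, so the balance reaches zero during payment 10.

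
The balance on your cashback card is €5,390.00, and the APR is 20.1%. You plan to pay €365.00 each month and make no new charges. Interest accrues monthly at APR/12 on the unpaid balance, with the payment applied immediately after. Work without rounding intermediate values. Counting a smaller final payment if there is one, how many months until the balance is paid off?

Monthly rate r = 20.1%/12 = 1.675% = 0.01675.
Recurrence: B ← B·(1+r) − €365.00.
Month 1: interest €90.28; balance after payment €5,115.28.
Month 2: interest €85.68; balance after payment €4,835.96.
Closed form: n = −ln(1 − rB₀/P)/ln(1+r) = −ln(0.75265)/ln(1.01675) ≈ 17.106, so the balance reaches zero during payment 18.

18 payments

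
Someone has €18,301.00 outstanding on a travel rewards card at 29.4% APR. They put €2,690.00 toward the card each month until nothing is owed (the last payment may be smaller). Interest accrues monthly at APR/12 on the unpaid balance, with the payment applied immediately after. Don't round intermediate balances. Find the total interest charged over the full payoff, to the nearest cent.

Monthly rate r = 29.4%/12 = 2.45% = 0.0245.
Payoff takes n = ⌈−ln(1 − rB₀/P)/ln(1+r)⌉ = ⌈7.533⌉ = 8 payments; the last is €1,442.54.
Total paid = 7·€2,690.00 + €1,442.54 = €20,272.54.
Total interest = total paid − principal = €20,272.54 − €18,301.00 = €1,971.54.

€1,971.54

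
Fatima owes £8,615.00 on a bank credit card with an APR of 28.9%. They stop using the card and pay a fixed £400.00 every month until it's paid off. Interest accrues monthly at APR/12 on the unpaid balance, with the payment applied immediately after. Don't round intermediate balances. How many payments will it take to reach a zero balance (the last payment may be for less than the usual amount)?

Monthly rate r = 28.9%/12 = 2.40833% = 0.0240833.
Recurrence: B ← B·(1+r) − £400.00.
Month 1: interest £207.48; balance after payment £8,422.48.
Month 2: interest £202.84; balance after payment £8,225.32.
Closed form: n = −ln(1 − rB₀/P)/ln(1+r) = −ln(0.48131)/ln(1.02408) ≈ 30.728, so the balance reaches zero during payment 31.

31 payments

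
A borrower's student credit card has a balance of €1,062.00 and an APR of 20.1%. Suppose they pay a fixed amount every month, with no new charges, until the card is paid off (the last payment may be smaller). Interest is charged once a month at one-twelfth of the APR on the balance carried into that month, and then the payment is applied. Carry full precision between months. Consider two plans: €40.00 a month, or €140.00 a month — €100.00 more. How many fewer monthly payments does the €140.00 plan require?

27 fewer payments

Monthly rate r = 20.1%/12 = 1.675% = 0.01675.
At €40.00/mo: n = ⌈−ln(1 − rB₀/P)/ln(1+r)⌉ = 36 payments (last €16.64); total interest = total paid − €1,062.00 = €354.64.
At €140.00/mo: 9 payments (last €25.45); total interest €83.45.
Payments saved = 36 − 9 = 27.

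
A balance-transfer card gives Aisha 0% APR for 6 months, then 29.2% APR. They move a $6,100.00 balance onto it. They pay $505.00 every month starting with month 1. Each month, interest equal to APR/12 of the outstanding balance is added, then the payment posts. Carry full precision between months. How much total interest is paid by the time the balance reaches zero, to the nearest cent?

Promo months 1–6 at r₀ = 0%/12 = 0; months 7+ at r₁ = 29.2%/12 = 0.0243333.
After month 6 (no interest yet): B = $6,100.00 − 6·$505.00 = $3,070.00.
Then at r₁ with $505.00/mo: n₂ = −ln(1 − r₁·B/P)/ln(1+r₁) ≈ 6.66 → 7 more payments.
Total paid = 12·$505.00 + $333.90 = $6,393.90; interest = $6,393.90 − $6,100.00 = $293.90.

$293.90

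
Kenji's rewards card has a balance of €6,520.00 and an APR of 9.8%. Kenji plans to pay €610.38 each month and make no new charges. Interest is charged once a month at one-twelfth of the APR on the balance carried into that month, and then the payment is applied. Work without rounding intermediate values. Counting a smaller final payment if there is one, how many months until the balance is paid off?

12 payments

Monthly rate r = 9.8%/12 = 0.816667% = 0.00816667.
Recurrence: B ← B·(1+r) − €610.38.
Month 1: interest €53.25; balance after payment €5,962.87.
Month 2: interest €48.70; balance after payment €5,401.18.
Closed form: n = −ln(1 − rB₀/P)/ln(1+r) = −ln(0.91276)/ln(1.00817) ≈ 11.222, so the balance reaches zero during payment 12.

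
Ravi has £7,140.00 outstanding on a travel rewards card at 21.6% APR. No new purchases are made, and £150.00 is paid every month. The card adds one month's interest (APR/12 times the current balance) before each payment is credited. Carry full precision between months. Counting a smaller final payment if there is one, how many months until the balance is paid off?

109 months

Monthly rate r = 21.6%/12 = 1.8% = 0.018.
Recurrence: B ← B·(1+r) − £150.00.
Month 1: interest £128.52; balance after payment £7,118.52.
Month 2: interest £128.13; balance after payment £7,096.65.
Closed form: n = −ln(1 − rB₀/P)/ln(1+r) = −ln(0.1432)/ln(1.018) ≈ 108.942, so the balance reaches zero during payment 109.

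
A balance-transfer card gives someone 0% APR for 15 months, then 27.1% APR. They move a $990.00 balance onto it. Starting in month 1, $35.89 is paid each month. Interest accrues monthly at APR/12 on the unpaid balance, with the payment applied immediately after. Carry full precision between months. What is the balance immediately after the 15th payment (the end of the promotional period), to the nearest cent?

Promo months 1–15 at r₀ = 0%/12 = 0; months 16+ at r₁ = 27.1%/12 = 0.0225833.
After month 15 (no interest yet): B = $990.00 − 15·$35.89 = $451.65.

$451.65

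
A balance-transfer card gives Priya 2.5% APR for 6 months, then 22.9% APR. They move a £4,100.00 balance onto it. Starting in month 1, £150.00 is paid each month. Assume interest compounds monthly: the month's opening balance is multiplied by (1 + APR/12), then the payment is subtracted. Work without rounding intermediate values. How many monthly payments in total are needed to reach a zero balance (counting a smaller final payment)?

35 payments

Promo months 1–6 at r₀ = 2.5%/12 = 0.00208333; months 7+ at r₁ = 22.9%/12 = 0.0190833.
After month 6: iterate B ← B·(1+r₀) − £150.00 for 6 months → £3,246.82.
Then at r₁ with £150.00/mo: n₂ = −ln(1 − r₁·B/P)/ln(1+r₁) ≈ 28.19 → 29 more payments.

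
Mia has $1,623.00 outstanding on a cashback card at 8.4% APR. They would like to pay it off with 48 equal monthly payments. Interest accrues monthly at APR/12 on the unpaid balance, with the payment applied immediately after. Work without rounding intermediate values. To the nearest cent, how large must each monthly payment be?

$39.93

Monthly rate r = 8.4%/12 = 0.7% = 0.007.
Level-payment amortization: P = B₀·r / (1 − (1+r)^(−n)) = 1623.00·0.007 / (1 − 1.007^(−48)).
Denominator 1 − (1+r)^(−48) = 0.284539909.
P = 11.361 / 0.284539909 ≈ 39.93.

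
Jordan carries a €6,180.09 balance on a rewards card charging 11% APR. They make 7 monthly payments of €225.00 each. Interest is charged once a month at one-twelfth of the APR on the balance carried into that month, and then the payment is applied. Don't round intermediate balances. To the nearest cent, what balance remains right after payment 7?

€4,968.74

Monthly rate r = 11%/12 = 0.916667% = 0.00916667.
Each month: B ← B·(1+r) − €225.00.
Month 1: interest €56.65; balance after payment €6,011.74.
Month 2: interest €55.11; balance after payment €5,841.85.
Month 3: interest €53.55; balance after payment €5,670.40.
Month 4: interest €51.98; balance after payment €5,497.38.
Month 5: interest €50.39; balance after payment €5,322.77.
Month 6: interest €48.79; balance after payment €5,146.56.
Month 7: interest €47.18; balance after payment €4,968.74.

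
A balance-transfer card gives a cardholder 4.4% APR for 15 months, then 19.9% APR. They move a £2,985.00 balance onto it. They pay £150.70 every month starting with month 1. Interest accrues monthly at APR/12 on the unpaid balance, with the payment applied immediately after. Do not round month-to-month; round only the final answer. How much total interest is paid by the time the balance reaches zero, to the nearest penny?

£157.68

Promo months 1–15 at r₀ = 4.4%/12 = 0.00366667; months 16+ at r₁ = 19.9%/12 = 0.0165833.
After month 15: iterate B ← B·(1+r₀) − £150.70 for 15 months → £834.00.
Then at r₁ with £150.70/mo: n₂ = −ln(1 − r₁·B/P)/ln(1+r₁) ≈ 5.85 → 6 more payments.
Total paid = 20·£150.70 + £128.68 = £3,142.68; interest = £3,142.68 − £2,985.00 = £157.68.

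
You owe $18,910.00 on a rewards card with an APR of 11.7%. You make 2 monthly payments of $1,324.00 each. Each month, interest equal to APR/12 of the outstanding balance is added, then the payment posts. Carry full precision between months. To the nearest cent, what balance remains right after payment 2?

$16,619.63

Monthly rate r = 11.7%/12 = 0.975% = 0.00975.
Each month: B ← B·(1+r) − $1,324.00.
Month 1: interest $184.37; balance after payment $17,770.37.
Month 2: interest $173.26; balance after payment $16,619.63.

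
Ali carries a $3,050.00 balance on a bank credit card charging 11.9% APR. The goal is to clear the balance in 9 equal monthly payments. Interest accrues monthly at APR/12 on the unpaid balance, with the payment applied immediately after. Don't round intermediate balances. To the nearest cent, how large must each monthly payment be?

$355.91

Monthly rate r = 11.9%/12 = 0.991667% = 0.00991667.
Level-payment amortization: P = B₀·r / (1 − (1+r)^(−n)) = 3050.00·0.00991667 / (1 − 1.00992^(−9)).
Denominator 1 − (1+r)^(−9) = 0.0849809304.
P = 30.2458 / 0.0849809304 ≈ 355.91.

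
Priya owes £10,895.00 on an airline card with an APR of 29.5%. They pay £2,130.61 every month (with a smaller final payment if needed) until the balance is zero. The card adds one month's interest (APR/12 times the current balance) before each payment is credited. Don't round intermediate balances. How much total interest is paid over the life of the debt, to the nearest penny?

£897.18

Monthly rate r = 29.5%/12 = 2.45833% = 0.0245833.
Payoff takes n = ⌈−ln(1 − rB₀/P)/ln(1+r)⌉ = ⌈5.532⌉ = 6 payments; the last is £1,139.13.
Total paid = 5·£2,130.61 + £1,139.13 = £11,792.18.
Total interest = total paid − principal = £11,792.18 − £10,895.00 = £897.18.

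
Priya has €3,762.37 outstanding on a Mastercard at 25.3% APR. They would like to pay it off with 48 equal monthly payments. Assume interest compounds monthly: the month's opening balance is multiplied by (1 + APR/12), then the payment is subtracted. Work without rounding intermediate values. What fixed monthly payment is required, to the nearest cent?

Monthly rate r = 25.3%/12 = 2.10833% = 0.0210833.
Level-payment amortization: P = B₀·r / (1 − (1+r)^(−n)) = 3762.37·0.0210833 / (1 − 1.02108^(−48)).
Denominator 1 − (1+r)^(−48) = 0.632664415.
P = 79.3233 / 0.632664415 ≈ 125.38.

€125.38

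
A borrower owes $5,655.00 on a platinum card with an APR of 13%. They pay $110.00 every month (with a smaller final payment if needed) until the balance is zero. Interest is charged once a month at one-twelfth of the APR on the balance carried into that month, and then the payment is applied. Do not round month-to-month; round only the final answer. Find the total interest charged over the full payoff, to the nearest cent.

Monthly rate r = 13%/12 = 1.08333% = 0.0108333.
Payoff takes n = ⌈−ln(1 − rB₀/P)/ln(1+r)⌉ = ⌈75.548⌉ = 76 payments; the last is $60.39.
Total paid = 75·$110.00 + $60.39 = $8,310.39.
Total interest = total paid − principal = $8,310.39 − $5,655.00 = $2,655.39.

$2,655.39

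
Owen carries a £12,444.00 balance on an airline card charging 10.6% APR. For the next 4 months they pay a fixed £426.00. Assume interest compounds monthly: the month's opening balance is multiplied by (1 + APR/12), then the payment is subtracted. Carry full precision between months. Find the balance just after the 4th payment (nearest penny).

Monthly rate r = 10.6%/12 = 0.883333% = 0.00883333.
Each month: B ← B·(1+r) − £426.00.
Month 1: interest £109.92; balance after payment £12,127.92.
Month 2: interest £107.13; balance after payment £11,809.05.
Month 3: interest £104.31; balance after payment £11,487.37.
Month 4: interest £101.47; balance after payment £11,162.84.

£11,162.84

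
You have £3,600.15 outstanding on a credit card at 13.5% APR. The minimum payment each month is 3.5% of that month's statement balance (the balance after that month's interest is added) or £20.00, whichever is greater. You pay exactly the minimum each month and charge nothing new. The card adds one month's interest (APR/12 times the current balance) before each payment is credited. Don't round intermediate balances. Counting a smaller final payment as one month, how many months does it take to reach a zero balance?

110 months

Monthly rate r = 13.5%/12 = 1.125% = 0.01125.
While 3.5% of the post-interest balance exceeds £20.00, each month B ← (B·(1+r))·(1 − 0.035), i.e. B shrinks by the factor (1+r)·0.965 = 0.97586.
This holds for months 1–76. Entering month 77 the balance is £561.88; 3.5% of the post-interest balance is now below £20.00, so the flat £20.00 minimum applies from here.
From month 77 a fixed £20.00 at rate r clears £561.88 in 34 more payments. Total: 76 + 34 = 110 months.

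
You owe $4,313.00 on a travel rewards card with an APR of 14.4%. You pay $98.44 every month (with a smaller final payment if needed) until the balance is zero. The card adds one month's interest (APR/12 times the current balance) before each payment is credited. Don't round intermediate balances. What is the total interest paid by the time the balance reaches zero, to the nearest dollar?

Monthly rate r = 14.4%/12 = 1.2% = 0.012.
Payoff takes n = ⌈−ln(1 − rB₀/P)/ln(1+r)⌉ = ⌈62.543⌉ = 63 payments; the last is $53.57.
Total paid = 62·$98.44 + $53.57 = $6,156.85.
Total interest = total paid − principal = $6,156.85 − $4,313.00 = $1,843.85.

$1,844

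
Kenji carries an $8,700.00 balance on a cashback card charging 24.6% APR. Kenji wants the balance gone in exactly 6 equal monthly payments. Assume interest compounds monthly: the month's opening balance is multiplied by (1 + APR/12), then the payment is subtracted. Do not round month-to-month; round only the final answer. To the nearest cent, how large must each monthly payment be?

$1,555.80

Monthly rate r = 24.6%/12 = 2.05% = 0.0205.
Level-payment amortization: P = B₀·r / (1 − (1+r)^(−n)) = 8700.00·0.0205 / (1 − 1.0205^(−6)).
Denominator 1 − (1+r)^(−6) = 0.114635823.
P = 178.35 / 0.114635823 ≈ 1555.80.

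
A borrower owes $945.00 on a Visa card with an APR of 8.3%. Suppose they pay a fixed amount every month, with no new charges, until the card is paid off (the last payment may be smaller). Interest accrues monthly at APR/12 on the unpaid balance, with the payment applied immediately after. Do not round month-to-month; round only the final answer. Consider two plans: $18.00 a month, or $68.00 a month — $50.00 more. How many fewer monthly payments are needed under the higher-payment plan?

51 fewer payments

Monthly rate r = 8.3%/12 = 0.691667% = 0.00691667.
At $18.00/mo: n = ⌈−ln(1 − rB₀/P)/ln(1+r)⌉ = 66 payments (last $8.23); total interest = total paid − $945.00 = $233.23.
At $68.00/mo: 15 payments (last $45.04); total interest $52.04.
Payments saved = 66 − 15 = 51.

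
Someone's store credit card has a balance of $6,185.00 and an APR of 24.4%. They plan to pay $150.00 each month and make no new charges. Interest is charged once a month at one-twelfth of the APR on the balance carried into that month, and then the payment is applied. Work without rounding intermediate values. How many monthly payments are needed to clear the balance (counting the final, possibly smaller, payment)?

91 payments

Monthly rate r = 24.4%/12 = 2.03333% = 0.0203333.
Recurrence: B ← B·(1+r) − $150.00.
Month 1: interest $125.76; balance after payment $6,160.76.
Month 2: interest $125.27; balance after payment $6,136.03.
Closed form: n = −ln(1 − rB₀/P)/ln(1+r) = −ln(0.16159)/ln(1.02033) ≈ 90.549, so the balance reaches zero during payment 91.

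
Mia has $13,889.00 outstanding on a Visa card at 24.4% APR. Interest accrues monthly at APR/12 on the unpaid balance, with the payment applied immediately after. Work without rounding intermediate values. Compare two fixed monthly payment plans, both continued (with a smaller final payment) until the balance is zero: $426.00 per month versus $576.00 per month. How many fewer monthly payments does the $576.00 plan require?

21 fewer payments

Monthly rate r = 24.4%/12 = 2.03333% = 0.0203333.
At $426.00/mo: n = ⌈−ln(1 − rB₀/P)/ln(1+r)⌉ = 55 payments (last $10.45); total interest = total paid − $13,889.00 = $9,125.45.
At $576.00/mo: 34 payments (last $277.67); total interest $5,396.67.
Payments saved = 55 − 34 = 21.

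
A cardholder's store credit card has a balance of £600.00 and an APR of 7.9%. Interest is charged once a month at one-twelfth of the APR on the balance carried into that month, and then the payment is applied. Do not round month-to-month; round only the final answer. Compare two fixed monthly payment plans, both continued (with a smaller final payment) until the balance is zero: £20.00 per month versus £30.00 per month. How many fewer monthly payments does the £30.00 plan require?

Monthly rate r = 7.9%/12 = 0.658333% = 0.00658333.
At £20.00/mo: n = ⌈−ln(1 − rB₀/P)/ln(1+r)⌉ = 34 payments (last £10.64); total interest = total paid − £600.00 = £70.64.
At £30.00/mo: 22 payments (last £15.49); total interest £45.49.
Payments saved = 34 − 22 = 12.

12 fewer payments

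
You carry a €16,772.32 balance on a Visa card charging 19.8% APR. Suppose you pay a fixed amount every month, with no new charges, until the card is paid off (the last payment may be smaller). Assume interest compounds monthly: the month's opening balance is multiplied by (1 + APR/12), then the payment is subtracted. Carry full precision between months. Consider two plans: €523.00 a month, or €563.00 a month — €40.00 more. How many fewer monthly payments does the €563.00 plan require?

5 fewer payments

Monthly rate r = 19.8%/12 = 1.65% = 0.0165.
At €523.00/mo: n = ⌈−ln(1 − rB₀/P)/ln(1+r)⌉ = 47 payments (last €12.90); total interest = total paid − €16,772.32 = €7,298.58.
At €563.00/mo: 42 payments (last €187.17); total interest €6,497.85.
Payments saved = 47 − 42 = 5.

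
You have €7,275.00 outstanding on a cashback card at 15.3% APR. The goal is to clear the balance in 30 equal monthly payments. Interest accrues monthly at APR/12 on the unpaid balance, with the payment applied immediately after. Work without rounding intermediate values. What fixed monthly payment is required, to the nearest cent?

€293.35

Monthly rate r = 15.3%/12 = 1.275% = 0.01275.
Level-payment amortization: P = B₀·r / (1 − (1+r)^(−n)) = 7275.00·0.01275 / (1 − 1.01275^(−30)).
Denominator 1 − (1+r)^(−30) = 0.316194729.
P = 92.7563 / 0.316194729 ≈ 293.35.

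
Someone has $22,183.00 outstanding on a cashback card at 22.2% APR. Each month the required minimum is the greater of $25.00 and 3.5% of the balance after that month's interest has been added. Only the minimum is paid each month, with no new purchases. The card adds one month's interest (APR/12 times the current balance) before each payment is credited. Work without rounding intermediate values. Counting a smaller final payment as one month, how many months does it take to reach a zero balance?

Monthly rate r = 22.2%/12 = 1.85% = 0.0185.
While 3.5% of the post-interest balance exceeds $25.00, each month B ← (B·(1+r))·(1 − 0.035), i.e. B shrinks by the factor (1+r)·0.965 = 0.98285.
This holds for months 1–200. Entering month 201 the balance is $697.73; 3.5% of the post-interest balance is now below $25.00, so the flat $25.00 minimum applies from here.
From month 201 a fixed $25.00 at rate r clears $697.73 in 40 more payments. Total: 200 + 40 = 240 months.

240 months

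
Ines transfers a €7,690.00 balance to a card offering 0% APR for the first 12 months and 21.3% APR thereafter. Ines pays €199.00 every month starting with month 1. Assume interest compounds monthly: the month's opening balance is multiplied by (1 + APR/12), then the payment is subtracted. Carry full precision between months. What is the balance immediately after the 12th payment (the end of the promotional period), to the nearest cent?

€5,302.00

Promo months 1–12 at r₀ = 0%/12 = 0; months 13+ at r₁ = 21.3%/12 = 0.01775.
After month 12 (no interest yet): B = €7,690.00 − 12·€199.00 = €5,302.00.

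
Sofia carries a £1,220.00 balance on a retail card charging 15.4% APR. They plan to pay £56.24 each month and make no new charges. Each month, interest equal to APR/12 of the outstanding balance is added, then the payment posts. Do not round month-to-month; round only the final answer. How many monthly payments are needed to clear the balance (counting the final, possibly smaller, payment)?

26 payments

Monthly rate r = 15.4%/12 = 1.28333% = 0.0128333.
Recurrence: B ← B·(1+r) − £56.24.
Month 1: interest £15.66; balance after payment £1,179.42.
Month 2: interest £15.14; balance after payment £1,138.31.
Closed form: n = −ln(1 − rB₀/P)/ln(1+r) = −ln(0.72161)/ln(1.01283) ≈ 25.586, so the balance reaches zero during payment 26.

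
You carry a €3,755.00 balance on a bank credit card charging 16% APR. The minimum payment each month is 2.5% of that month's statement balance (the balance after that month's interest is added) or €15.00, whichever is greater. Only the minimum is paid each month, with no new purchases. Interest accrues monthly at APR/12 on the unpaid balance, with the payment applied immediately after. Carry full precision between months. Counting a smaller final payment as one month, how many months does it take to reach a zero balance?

210 months

Monthly rate r = 16%/12 = 1.33333% = 0.0133333.
While 2.5% of the post-interest balance exceeds €15.00, each month B ← (B·(1+r))·(1 − 0.025), i.e. B shrinks by the factor (1+r)·0.975 = 0.988.
This holds for months 1–154. Entering month 155 the balance is €585.03; 2.5% of the post-interest balance is now below €15.00, so the flat €15.00 minimum applies from here.
From month 155 a fixed €15.00 at rate r clears €585.03 in 56 more payments. Total: 154 + 56 = 210 months.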